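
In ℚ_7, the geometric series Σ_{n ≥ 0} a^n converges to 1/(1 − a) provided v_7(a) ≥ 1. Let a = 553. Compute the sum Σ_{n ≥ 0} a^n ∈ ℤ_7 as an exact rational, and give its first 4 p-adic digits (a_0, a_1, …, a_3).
Σ a^n = 1/(1 − a) = -1/552;  first 4 digits = (1, 2, 1, 5)

v_7(a) = 1 ≥ 1, so the series converges in ℤ_7 to 1/(1 − a) = 1/(1 − 553) = -1/552. Expand this rational in ℤ_7: compute digits iteratively via d_i = x_i mod 7, x_{i+1} = (x_i − d_i)/7. The first 4 digits are (1, 2, 1, 5).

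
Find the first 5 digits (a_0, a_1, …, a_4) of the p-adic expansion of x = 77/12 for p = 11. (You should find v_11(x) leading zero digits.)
(a_0, …, a_4) = (0, 7, 4, 6, 4)

v_11(77/12) = 1, so a_0 = ... = a_0 = 0. Factor out: x = 11^1 · u with u = 7/12 a unit in ℤ_11. Expand u iteratively via a_{v+i} = u_i mod 11, u_{i+1} = (u_i − a_{v+i})/11:
  u_0 = 7/12;  a_1 = 7;  u_1 = (u_0 − 7)/11 = -7/12
  u_1 = -7/12;  a_2 = 4;  u_2 = (u_1 − 4)/11 = -5/12
  u_2 = -5/12;  a_3 = 6;  u_3 = (u_2 − 6)/11 = -7/12
  u_3 = -7/12;  a_4 = 4;  u_4 = (u_3 − 4)/11 = -5/12
Digits: (0, 7, 4, 6, 4).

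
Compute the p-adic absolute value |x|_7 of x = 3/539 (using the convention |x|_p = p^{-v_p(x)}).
|3/539|_7 = 49

Step 1 — compute v_7(x) by factoring powers of 7 out of the numerator and denominator: v_7(3/539) = -2. Step 2 — apply |x|_p = p^{-v_p(x)} = 7^{2} = 49.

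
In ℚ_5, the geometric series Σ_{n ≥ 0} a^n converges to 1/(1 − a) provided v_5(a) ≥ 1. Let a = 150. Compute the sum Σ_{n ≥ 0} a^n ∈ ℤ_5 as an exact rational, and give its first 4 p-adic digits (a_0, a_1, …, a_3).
Σ a^n = 1/(1 − a) = -1/149;  first 4 digits = (1, 0, 1, 1)

v_5(a) = 2 ≥ 1, so the series converges in ℤ_5 to 1/(1 − a) = 1/(1 − 150) = -1/149. Expand this rational in ℤ_5: compute digits iteratively via d_i = x_i mod 5, x_{i+1} = (x_i − d_i)/5. The first 4 digits are (1, 0, 1, 1).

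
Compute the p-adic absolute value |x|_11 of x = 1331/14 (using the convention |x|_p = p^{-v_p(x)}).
|1331/14|_11 = 1/1331

Step 1 — compute v_11(x) by factoring powers of 11 out of the numerator and denominator: v_11(1331/14) = 3. Step 2 — apply |x|_p = p^{-v_p(x)} = 11^{-3} = 1/1331.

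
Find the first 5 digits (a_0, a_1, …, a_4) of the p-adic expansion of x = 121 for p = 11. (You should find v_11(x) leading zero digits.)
(a_0, …, a_4) = (0, 0, 1, 0, 0)

v_11(121) = 2, so a_0 = ... = a_1 = 0. Factor out: x = 11^2 · u with u = 1 a unit in ℤ_11. Expand u iteratively via a_{v+i} = u_i mod 11, u_{i+1} = (u_i − a_{v+i})/11:
  u_0 = 1;  a_2 = 1;  u_1 = (u_0 − 1)/11 = 0
  u_1 = 0;  a_3 = 0;  u_2 = (u_1 − 0)/11 = 0
  u_2 = 0;  a_4 = 0;  u_3 = (u_2 − 0)/11 = 0
Digits: (0, 0, 1, 0, 0).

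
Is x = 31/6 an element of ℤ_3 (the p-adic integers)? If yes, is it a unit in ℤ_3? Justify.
x ∉ ℤ_3 (v_3(x) = -1 < 0)

ℤ_3 = {x ∈ ℚ_3 : v_3(x) ≥ 0} and ℤ_3^× = {x ∈ ℤ_3 : v_3(x) = 0}. Here v_3(31/6) = v_3(num) − v_3(den) = -1; compare against these criteria.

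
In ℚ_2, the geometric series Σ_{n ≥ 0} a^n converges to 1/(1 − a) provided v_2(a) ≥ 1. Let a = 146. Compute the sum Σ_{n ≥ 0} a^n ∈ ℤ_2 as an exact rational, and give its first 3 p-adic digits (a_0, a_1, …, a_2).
Σ a^n = 1/(1 − a) = -1/145;  first 3 digits = (1, 1, 1)

v_2(a) = 1 ≥ 1, so the series converges in ℤ_2 to 1/(1 − a) = 1/(1 − 146) = -1/145. Expand this rational in ℤ_2: compute digits iteratively via d_i = x_i mod 2, x_{i+1} = (x_i − d_i)/2. The first 3 digits are (1, 1, 1).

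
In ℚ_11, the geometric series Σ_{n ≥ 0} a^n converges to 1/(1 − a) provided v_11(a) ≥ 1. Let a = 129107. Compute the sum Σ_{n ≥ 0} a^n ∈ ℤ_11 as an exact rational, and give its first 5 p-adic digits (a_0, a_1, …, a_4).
Σ a^n = 1/(1 − a) = -1/129106;  first 5 digits = (1, 0, 0, 9, 8)

v_11(a) = 3 ≥ 1, so the series converges in ℤ_11 to 1/(1 − a) = 1/(1 − 129107) = -1/129106. Expand this rational in ℤ_11: compute digits iteratively via d_i = x_i mod 11, x_{i+1} = (x_i − d_i)/11. The first 5 digits are (1, 0, 0, 9, 8).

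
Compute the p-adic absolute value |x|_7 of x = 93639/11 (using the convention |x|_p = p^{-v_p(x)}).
|93639/11|_7 = 1/2401

Step 1 — compute v_7(x) by factoring powers of 7 out of the numerator and denominator: v_7(93639/11) = 4. Step 2 — apply |x|_p = p^{-v_p(x)} = 7^{-4} = 1/2401.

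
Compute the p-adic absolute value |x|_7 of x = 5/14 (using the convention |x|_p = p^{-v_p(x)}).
|5/14|_7 = 7

Step 1 — compute v_7(x) by factoring powers of 7 out of the numerator and denominator: v_7(5/14) = -1. Step 2 — apply |x|_p = p^{-v_p(x)} = 7^{1} = 7.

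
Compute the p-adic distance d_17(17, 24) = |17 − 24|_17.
d_17(17, 24) = 1

Step 1 — x − y = 17 − 24 = -7. Step 2 — v_17(-7) = 0 (factor: -7 = −(17^0 · 7); the sign does not affect v_p). Step 3 — |x − y|_17 = 17^{0} = 1.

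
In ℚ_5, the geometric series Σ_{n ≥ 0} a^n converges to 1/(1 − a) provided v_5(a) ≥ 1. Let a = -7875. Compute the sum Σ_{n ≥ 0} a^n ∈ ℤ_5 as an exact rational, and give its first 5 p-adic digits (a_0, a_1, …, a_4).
Σ a^n = 1/(1 − a) = 1/7876;  first 5 digits = (1, 0, 0, 2, 2)

v_5(a) = 3 ≥ 1, so the series converges in ℤ_5 to 1/(1 − a) = 1/(1 − (-7875)) = 1/7876. Expand this rational in ℤ_5: compute digits iteratively via d_i = x_i mod 5, x_{i+1} = (x_i − d_i)/5. The first 5 digits are (1, 0, 0, 2, 2).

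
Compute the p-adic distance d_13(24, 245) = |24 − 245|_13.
d_13(24, 245) = 1/13

Step 1 — x − y = 24 − 245 = -221. Step 2 — v_13(-221) = 1 (factor: -221 = −(13^1 · 17); the sign does not affect v_p). Step 3 — |x − y|_13 = 13^{-1} = 1/13.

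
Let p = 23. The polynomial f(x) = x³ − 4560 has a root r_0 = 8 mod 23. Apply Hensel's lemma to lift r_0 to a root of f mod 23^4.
r_3 = 254963 (mod 279841)

Hensel: r_{i+1} = r_i − f(r_i)/f′(r_i) mod 23^{i+2}, where f′(x) = 3x². Iterate:
  r_0 = 8 (mod 23)
  r_1 = 514 (mod 529)
  r_2 = 11623 (mod 12167)
  r_3 = 254963 (mod 279841)
Final: r = 254963 with f(r) ≡ 0 mod 23^4.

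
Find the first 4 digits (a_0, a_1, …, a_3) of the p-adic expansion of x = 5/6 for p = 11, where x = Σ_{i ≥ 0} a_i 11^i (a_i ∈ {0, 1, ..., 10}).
(a_0, …, a_3) = (10, 1, 9, 1)

v_11(5/6) = 0 (numerator and denominator both coprime to 11), so x ∈ ℤ_11^×. Compute digits iteratively via a_i = x_i mod 11, x_{i+1} = (x_i − a_i)/11, with x_0 = x:
  x_0 = 5/6;  a_0 = 10;  x_1 = (x_0 − 10)/11 = -5/6
  x_1 = -5/6;  a_1 = 1;  x_2 = (x_1 − 1)/11 = -1/6
  x_2 = -1/6;  a_2 = 9;  x_3 = (x_2 − 9)/11 = -5/6
  x_3 = -5/6;  a_3 = 1;  x_4 = (x_3 − 1)/11 = -1/6
Digits: (10, 1, 9, 1).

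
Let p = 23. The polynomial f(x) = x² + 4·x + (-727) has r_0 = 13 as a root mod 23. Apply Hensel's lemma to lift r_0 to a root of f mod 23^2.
r_1 = 312 (mod 529)

Hensel: r_{i+1} = r_i − f(r_i)·(f′(r_i))^{-1} mod 23^{i+2}, f′(x) = 2x + 4. Iterate:
  r_0 = 13 (mod 23)
  r_1 = 312 (mod 529)
Final: r = 312 satisfies f(r) ≡ 0 mod 23^2.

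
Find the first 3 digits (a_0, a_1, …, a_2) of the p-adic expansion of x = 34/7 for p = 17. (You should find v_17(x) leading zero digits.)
(a_0, …, a_2) = (0, 10, 14)

v_17(34/7) = 1, so a_0 = ... = a_0 = 0. Factor out: x = 17^1 · u with u = 2/7 a unit in ℤ_17. Expand u iteratively via a_{v+i} = u_i mod 17, u_{i+1} = (u_i − a_{v+i})/17:
  u_0 = 2/7;  a_1 = 10;  u_1 = (u_0 − 10)/17 = -4/7
  u_1 = -4/7;  a_2 = 14;  u_2 = (u_1 − 14)/17 = -6/7
Digits: (0, 10, 14).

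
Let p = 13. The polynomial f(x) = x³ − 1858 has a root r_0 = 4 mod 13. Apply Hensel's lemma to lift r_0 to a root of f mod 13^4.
r_3 = 15526 (mod 28561)

Hensel: r_{i+1} = r_i − f(r_i)/f′(r_i) mod 13^{i+2}, where f′(x) = 3x². Iterate:
  r_0 = 4 (mod 13)
  r_1 = 147 (mod 169)
  r_2 = 147 (mod 2197)
  r_3 = 15526 (mod 28561)
Final: r = 15526 with f(r) ≡ 0 mod 13^4.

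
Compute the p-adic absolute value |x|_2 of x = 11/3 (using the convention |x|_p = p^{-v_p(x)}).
|11/3|_2 = 1

Step 1 — compute v_2(x) by factoring powers of 2 out of the numerator and denominator: v_2(11/3) = 0. Step 2 — apply |x|_p = p^{-v_p(x)} = 2^{0} = 1.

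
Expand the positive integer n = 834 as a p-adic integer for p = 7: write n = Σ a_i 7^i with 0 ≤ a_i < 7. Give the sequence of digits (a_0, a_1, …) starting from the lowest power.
(a_0, a_1, …) = (1, 0, 3, 2)

Repeated division by 7 gives the digits low-to-high: 834 = 1 + 3·7^2 + 2·7^3. Digit sequence: (1, 0, 3, 2).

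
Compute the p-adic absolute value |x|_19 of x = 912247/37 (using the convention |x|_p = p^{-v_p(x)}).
|912247/37|_19 = 1/130321

Step 1 — compute v_19(x) by factoring powers of 19 out of the numerator and denominator: v_19(912247/37) = 4. Step 2 — apply |x|_p = p^{-v_p(x)} = 19^{-4} = 1/130321.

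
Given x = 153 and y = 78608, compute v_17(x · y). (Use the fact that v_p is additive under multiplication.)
v_17(12027024) = 4

v_p(x) = 1 (factor: 153 = 17^1 · 9); v_p(y) = 3 (factor: 78608 = 17^3 · 16). Additivity: v_p(xy) = v_p(x) + v_p(y) = 1 + 3 = 4. (Direct check: xy = 12027024 = 17^4 · (144).)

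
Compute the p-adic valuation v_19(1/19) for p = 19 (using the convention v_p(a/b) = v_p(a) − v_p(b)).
v_19(1/19) = -1

Factor powers of 19 from the numerator and denominator of the reduced fraction: 1 = 19^0 · 1 and 19 = 19^1 · 1. Apply v_p(a/b) = v_p(a) − v_p(b): v_19(1/19) = 0 − 1 = -1.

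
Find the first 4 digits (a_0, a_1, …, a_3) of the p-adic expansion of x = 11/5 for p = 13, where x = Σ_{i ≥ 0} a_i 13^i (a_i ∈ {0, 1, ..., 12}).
(a_0, …, a_3) = (10, 2, 5, 10)

v_13(11/5) = 0 (numerator and denominator both coprime to 13), so x ∈ ℤ_13^×. Compute digits iteratively via a_i = x_i mod 13, x_{i+1} = (x_i − a_i)/13, with x_0 = x:
  x_0 = 11/5;  a_0 = 10;  x_1 = (x_0 − 10)/13 = -3/5
  x_1 = -3/5;  a_1 = 2;  x_2 = (x_1 − 2)/13 = -1/5
  x_2 = -1/5;  a_2 = 5;  x_3 = (x_2 − 5)/13 = -2/5
  x_3 = -2/5;  a_3 = 10;  x_4 = (x_3 − 10)/13 = -4/5
Digits: (10, 2, 5, 10).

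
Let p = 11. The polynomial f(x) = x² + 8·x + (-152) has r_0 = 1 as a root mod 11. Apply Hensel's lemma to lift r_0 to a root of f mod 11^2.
r_1 = 100 (mod 121)

Hensel: r_{i+1} = r_i − f(r_i)·(f′(r_i))^{-1} mod 11^{i+2}, f′(x) = 2x + 8. Iterate:
  r_0 = 1 (mod 11)
  r_1 = 100 (mod 121)
Final: r = 100 satisfies f(r) ≡ 0 mod 11^2.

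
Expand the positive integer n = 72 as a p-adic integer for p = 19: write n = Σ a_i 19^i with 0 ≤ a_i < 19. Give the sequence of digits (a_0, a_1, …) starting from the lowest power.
(a_0, a_1, …) = (15, 3)

Repeated division by 19 gives the digits low-to-high: 72 = 15 + 3·19^1. Digit sequence: (15, 3).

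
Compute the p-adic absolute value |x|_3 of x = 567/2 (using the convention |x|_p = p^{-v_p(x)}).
|567/2|_3 = 1/81

Step 1 — compute v_3(x) by factoring powers of 3 out of the numerator and denominator: v_3(567/2) = 4. Step 2 — apply |x|_p = p^{-v_p(x)} = 3^{-4} = 1/81.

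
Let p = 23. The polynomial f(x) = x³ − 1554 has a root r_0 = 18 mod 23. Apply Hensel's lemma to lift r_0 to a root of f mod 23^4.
r_3 = 198738 (mod 279841)

Hensel: r_{i+1} = r_i − f(r_i)/f′(r_i) mod 23^{i+2}, where f′(x) = 3x². Iterate:
  r_0 = 18 (mod 23)
  r_1 = 363 (mod 529)
  r_2 = 4066 (mod 12167)
  r_3 = 198738 (mod 279841)
Final: r = 198738 with f(r) ≡ 0 mod 23^4.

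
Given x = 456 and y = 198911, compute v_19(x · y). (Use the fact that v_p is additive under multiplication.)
v_19(90703416) = 4

v_p(x) = 1 (factor: 456 = 19^1 · 24); v_p(y) = 3 (factor: 198911 = 19^3 · 29). Additivity: v_p(xy) = v_p(x) + v_p(y) = 1 + 3 = 4. (Direct check: xy = 90703416 = 19^4 · (696).)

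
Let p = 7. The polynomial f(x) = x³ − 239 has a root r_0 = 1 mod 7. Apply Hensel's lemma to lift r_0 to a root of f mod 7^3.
r_2 = 113 (mod 343)

Hensel: r_{i+1} = r_i − f(r_i)/f′(r_i) mod 7^{i+2}, where f′(x) = 3x². Iterate:
  r_0 = 1 (mod 7)
  r_1 = 15 (mod 49)
  r_2 = 113 (mod 343)
Final: r = 113 with f(r) ≡ 0 mod 7^3.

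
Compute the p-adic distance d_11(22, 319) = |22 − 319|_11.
d_11(22, 319) = 1/11

Step 1 — x − y = 22 − 319 = -297. Step 2 — v_11(-297) = 1 (factor: -297 = −(11^1 · 27); the sign does not affect v_p). Step 3 — |x − y|_11 = 11^{-1} = 1/11.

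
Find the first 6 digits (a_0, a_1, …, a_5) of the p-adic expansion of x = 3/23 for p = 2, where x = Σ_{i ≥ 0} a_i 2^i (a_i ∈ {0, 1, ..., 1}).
(a_0, …, a_5) = (1, 0, 1, 0, 1, 1)

v_2(3/23) = 0 (numerator and denominator both coprime to 2), so x ∈ ℤ_2^×. Compute digits iteratively via a_i = x_i mod 2, x_{i+1} = (x_i − a_i)/2, with x_0 = x:
  x_0 = 3/23;  a_0 = 1;  x_1 = (x_0 − 1)/2 = -10/23
  x_1 = -10/23;  a_1 = 0;  x_2 = (x_1 − 0)/2 = -5/23
  x_2 = -5/23;  a_2 = 1;  x_3 = (x_2 − 1)/2 = -14/23
  x_3 = -14/23;  a_3 = 0;  x_4 = (x_3 − 0)/2 = -7/23
  x_4 = -7/23;  a_4 = 1;  x_5 = (x_4 − 1)/2 = -15/23
  x_5 = -15/23;  a_5 = 1;  x_6 = (x_5 − 1)/2 = -19/23
Digits: (1, 0, 1, 0, 1, 1).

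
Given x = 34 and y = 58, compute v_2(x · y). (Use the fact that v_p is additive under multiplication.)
v_2(1972) = 2

v_p(x) = 1 (factor: 34 = 2^1 · 17); v_p(y) = 1 (factor: 58 = 2^1 · 29). Additivity: v_p(xy) = v_p(x) + v_p(y) = 1 + 1 = 2. (Direct check: xy = 1972 = 2^2 · (493).)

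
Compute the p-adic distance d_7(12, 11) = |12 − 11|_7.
d_7(12, 11) = 1

Step 1 — x − y = 12 − 11 = 1. Step 2 — v_7(1) = 0 (factor: 1 = (7^0 · 1); the sign does not affect v_p). Step 3 — |x − y|_7 = 7^{0} = 1.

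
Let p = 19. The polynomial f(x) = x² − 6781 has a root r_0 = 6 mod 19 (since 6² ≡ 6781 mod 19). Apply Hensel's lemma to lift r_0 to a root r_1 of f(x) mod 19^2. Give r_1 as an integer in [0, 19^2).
r_1 = 177 (mod 361)

Hensel's recurrence: r_{i+1} = r_i − f(r_i)·(f′(r_i))^{-1} mod 19^{i+2}, with f′(x) = 2x. Iterate:
  r_0 = 6 (mod 19)
  r_1 = 177 (mod 361)
Final: r_1 = 177, and one checks f(r_1) ≡ 0 mod 19^2.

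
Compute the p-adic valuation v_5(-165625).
v_5(-165625) = 5

v_5(n) is the largest exponent k such that 5^k divides n. Factor out: -165625 = -5^5 · 53. (Sign doesn't affect v_p.) So v_5(-165625) = 5.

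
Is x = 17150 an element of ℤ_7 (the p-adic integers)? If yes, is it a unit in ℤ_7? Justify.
x ∈ ℤ_7 but not a unit; v_7(x) = 3 > 0

ℤ_7 = {x ∈ ℚ_7 : v_7(x) ≥ 0} and ℤ_7^× = {x ∈ ℤ_7 : v_7(x) = 0}. Here v_7(17150) = v_7(num) − v_7(den) = 3; compare against these criteria.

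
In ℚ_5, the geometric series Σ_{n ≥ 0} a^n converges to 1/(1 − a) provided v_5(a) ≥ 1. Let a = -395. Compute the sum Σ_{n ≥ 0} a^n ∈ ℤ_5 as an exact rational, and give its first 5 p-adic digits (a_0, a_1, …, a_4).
Σ a^n = 1/(1 − a) = 1/396;  first 5 digits = (1, 1, 0, 1, 2)

v_5(a) = 1 ≥ 1, so the series converges in ℤ_5 to 1/(1 − a) = 1/(1 − (-395)) = 1/396. Expand this rational in ℤ_5: compute digits iteratively via d_i = x_i mod 5, x_{i+1} = (x_i − d_i)/5. The first 5 digits are (1, 1, 0, 1, 2).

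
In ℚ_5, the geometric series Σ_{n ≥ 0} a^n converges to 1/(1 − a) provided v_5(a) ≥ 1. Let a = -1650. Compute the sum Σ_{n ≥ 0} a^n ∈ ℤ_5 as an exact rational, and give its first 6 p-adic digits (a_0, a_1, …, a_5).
Σ a^n = 1/(1 − a) = 1/1651;  first 6 digits = (1, 0, 4, 1, 3, 0)

v_5(a) = 2 ≥ 1, so the series converges in ℤ_5 to 1/(1 − a) = 1/(1 − (-1650)) = 1/1651. Expand this rational in ℤ_5: compute digits iteratively via d_i = x_i mod 5, x_{i+1} = (x_i − d_i)/5. The first 6 digits are (1, 0, 4, 1, 3, 0).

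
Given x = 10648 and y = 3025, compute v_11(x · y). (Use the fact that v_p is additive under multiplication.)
v_11(32210200) = 5

v_p(x) = 3 (factor: 10648 = 11^3 · 8); v_p(y) = 2 (factor: 3025 = 11^2 · 25). Additivity: v_p(xy) = v_p(x) + v_p(y) = 3 + 2 = 5. (Direct check: xy = 32210200 = 11^5 · (200).)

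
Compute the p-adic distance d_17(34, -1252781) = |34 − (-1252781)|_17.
d_17(34, -1252781) = 1/83521

Step 1 — x − y = 34 − (-1252781) = 1252815. Step 2 — v_17(1252815) = 4 (factor: 1252815 = (17^4 · 15); the sign does not affect v_p). Step 3 — |x − y|_17 = 17^{-4} = 1/83521.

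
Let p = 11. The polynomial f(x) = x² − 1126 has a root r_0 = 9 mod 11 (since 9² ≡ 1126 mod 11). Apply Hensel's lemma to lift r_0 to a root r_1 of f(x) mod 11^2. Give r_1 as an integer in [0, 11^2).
r_1 = 20 (mod 121)

Hensel's recurrence: r_{i+1} = r_i − f(r_i)·(f′(r_i))^{-1} mod 11^{i+2}, with f′(x) = 2x. Iterate:
  r_0 = 9 (mod 11)
  r_1 = 20 (mod 121)
Final: r_1 = 20, and one checks f(r_1) ≡ 0 mod 11^2.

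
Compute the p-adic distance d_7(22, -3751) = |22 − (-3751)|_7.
d_7(22, -3751) = 1/343

Step 1 — x − y = 22 − (-3751) = 3773. Step 2 — v_7(3773) = 3 (factor: 3773 = (7^3 · 11); the sign does not affect v_p). Step 3 — |x − y|_7 = 7^{-3} = 1/343.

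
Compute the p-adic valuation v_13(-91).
v_13(-91) = 1

v_13(n) is the largest exponent k such that 13^k divides n. Factor out: -91 = -13^1 · 7. (Sign doesn't affect v_p.) So v_13(-91) = 1.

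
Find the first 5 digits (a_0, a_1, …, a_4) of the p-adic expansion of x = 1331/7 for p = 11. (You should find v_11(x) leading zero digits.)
(a_0, …, a_4) = (0, 0, 0, 8, 4)

v_11(1331/7) = 3, so a_0 = ... = a_2 = 0. Factor out: x = 11^3 · u with u = 1/7 a unit in ℤ_11. Expand u iteratively via a_{v+i} = u_i mod 11, u_{i+1} = (u_i − a_{v+i})/11:
  u_0 = 1/7;  a_3 = 8;  u_1 = (u_0 − 8)/11 = -5/7
  u_1 = -5/7;  a_4 = 4;  u_2 = (u_1 − 4)/11 = -3/7
Digits: (0, 0, 0, 8, 4).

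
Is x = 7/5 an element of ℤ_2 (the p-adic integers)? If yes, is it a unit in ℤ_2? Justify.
x ∈ ℤ_2^× (unit); v_2(x) = 0

ℤ_2 = {x ∈ ℚ_2 : v_2(x) ≥ 0} and ℤ_2^× = {x ∈ ℤ_2 : v_2(x) = 0}. Here v_2(7/5) = v_2(num) − v_2(den) = 0; compare against these criteria.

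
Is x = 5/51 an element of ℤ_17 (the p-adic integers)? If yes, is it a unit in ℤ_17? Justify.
x ∉ ℤ_17 (v_17(x) = -1 < 0)

ℤ_17 = {x ∈ ℚ_17 : v_17(x) ≥ 0} and ℤ_17^× = {x ∈ ℤ_17 : v_17(x) = 0}. Here v_17(5/51) = v_17(num) − v_17(den) = -1; compare against these criteria.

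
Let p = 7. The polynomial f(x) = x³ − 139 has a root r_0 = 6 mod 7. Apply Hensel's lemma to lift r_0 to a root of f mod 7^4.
r_3 = 1728 (mod 2401)

Hensel: r_{i+1} = r_i − f(r_i)/f′(r_i) mod 7^{i+2}, where f′(x) = 3x². Iterate:
  r_0 = 6 (mod 7)
  r_1 = 13 (mod 49)
  r_2 = 13 (mod 343)
  r_3 = 1728 (mod 2401)
Final: r = 1728 with f(r) ≡ 0 mod 7^4.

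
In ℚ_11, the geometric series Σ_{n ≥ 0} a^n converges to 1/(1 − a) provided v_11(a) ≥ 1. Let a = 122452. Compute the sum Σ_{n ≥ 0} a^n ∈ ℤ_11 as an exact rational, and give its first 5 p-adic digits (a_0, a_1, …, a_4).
Σ a^n = 1/(1 − a) = -1/122451;  first 5 digits = (1, 0, 0, 4, 8)

v_11(a) = 3 ≥ 1, so the series converges in ℤ_11 to 1/(1 − a) = 1/(1 − 122452) = -1/122451. Expand this rational in ℤ_11: compute digits iteratively via d_i = x_i mod 11, x_{i+1} = (x_i − d_i)/11. The first 5 digits are (1, 0, 0, 4, 8).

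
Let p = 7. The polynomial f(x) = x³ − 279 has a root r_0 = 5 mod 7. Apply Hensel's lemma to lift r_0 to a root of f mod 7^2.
r_1 = 26 (mod 49)

Hensel: r_{i+1} = r_i − f(r_i)/f′(r_i) mod 7^{i+2}, where f′(x) = 3x². Iterate:
  r_0 = 5 (mod 7)
  r_1 = 26 (mod 49)
Final: r = 26 with f(r) ≡ 0 mod 7^2.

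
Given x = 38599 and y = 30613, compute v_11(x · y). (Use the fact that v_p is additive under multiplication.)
v_11(1181631187) = 6

v_p(x) = 3 (factor: 38599 = 11^3 · 29); v_p(y) = 3 (factor: 30613 = 11^3 · 23). Additivity: v_p(xy) = v_p(x) + v_p(y) = 3 + 3 = 6. (Direct check: xy = 1181631187 = 11^6 · (667).)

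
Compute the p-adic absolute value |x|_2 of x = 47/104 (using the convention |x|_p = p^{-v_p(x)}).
|47/104|_2 = 8

Step 1 — compute v_2(x) by factoring powers of 2 out of the numerator and denominator: v_2(47/104) = -3. Step 2 — apply |x|_p = p^{-v_p(x)} = 2^{3} = 8.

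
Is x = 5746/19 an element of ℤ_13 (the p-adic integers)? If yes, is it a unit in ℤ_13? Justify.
x ∈ ℤ_13 but not a unit; v_13(x) = 2 > 0

ℤ_13 = {x ∈ ℚ_13 : v_13(x) ≥ 0} and ℤ_13^× = {x ∈ ℤ_13 : v_13(x) = 0}. Here v_13(5746/19) = v_13(num) − v_13(den) = 2; compare against these criteria.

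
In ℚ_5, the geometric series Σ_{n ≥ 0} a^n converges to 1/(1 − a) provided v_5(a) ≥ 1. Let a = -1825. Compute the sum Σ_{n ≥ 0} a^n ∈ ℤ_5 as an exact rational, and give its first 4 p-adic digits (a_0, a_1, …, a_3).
Σ a^n = 1/(1 − a) = 1/1826;  first 4 digits = (1, 0, 2, 0)

v_5(a) = 2 ≥ 1, so the series converges in ℤ_5 to 1/(1 − a) = 1/(1 − (-1825)) = 1/1826. Expand this rational in ℤ_5: compute digits iteratively via d_i = x_i mod 5, x_{i+1} = (x_i − d_i)/5. The first 4 digits are (1, 0, 2, 0).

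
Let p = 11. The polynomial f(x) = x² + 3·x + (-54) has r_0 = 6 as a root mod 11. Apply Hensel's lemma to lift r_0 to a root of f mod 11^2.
r_1 = 6 (mod 121)

Hensel: r_{i+1} = r_i − f(r_i)·(f′(r_i))^{-1} mod 11^{i+2}, f′(x) = 2x + 3. Iterate:
  r_0 = 6 (mod 11)
  r_1 = 6 (mod 121)
Final: r = 6 satisfies f(r) ≡ 0 mod 11^2.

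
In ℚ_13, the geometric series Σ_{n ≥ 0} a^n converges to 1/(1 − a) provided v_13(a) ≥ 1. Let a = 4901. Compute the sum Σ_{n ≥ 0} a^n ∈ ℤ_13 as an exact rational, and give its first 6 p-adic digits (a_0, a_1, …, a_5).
Σ a^n = 1/(1 − a) = -1/4900;  first 6 digits = (1, 0, 3, 2, 9, 12)

v_13(a) = 2 ≥ 1, so the series converges in ℤ_13 to 1/(1 − a) = 1/(1 − 4901) = -1/4900. Expand this rational in ℤ_13: compute digits iteratively via d_i = x_i mod 13, x_{i+1} = (x_i − d_i)/13. The first 6 digits are (1, 0, 3, 2, 9, 12).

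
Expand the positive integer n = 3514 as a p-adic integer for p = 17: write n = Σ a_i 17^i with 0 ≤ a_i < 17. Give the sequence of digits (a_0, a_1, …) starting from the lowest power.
(a_0, a_1, …) = (12, 2, 12)

Repeated division by 17 gives the digits low-to-high: 3514 = 12 + 2·17^1 + 12·17^2. Digit sequence: (12, 2, 12).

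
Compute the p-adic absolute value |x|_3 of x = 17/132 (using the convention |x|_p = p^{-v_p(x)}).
|17/132|_3 = 3

Step 1 — compute v_3(x) by factoring powers of 3 out of the numerator and denominator: v_3(17/132) = -1. Step 2 — apply |x|_p = p^{-v_p(x)} = 3^{1} = 3.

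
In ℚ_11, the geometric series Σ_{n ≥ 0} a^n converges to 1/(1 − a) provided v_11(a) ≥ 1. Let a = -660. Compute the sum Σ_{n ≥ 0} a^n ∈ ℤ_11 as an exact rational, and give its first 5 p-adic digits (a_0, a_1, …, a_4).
Σ a^n = 1/(1 − a) = 1/661;  first 5 digits = (1, 6, 8, 3, 4)

v_11(a) = 1 ≥ 1, so the series converges in ℤ_11 to 1/(1 − a) = 1/(1 − (-660)) = 1/661. Expand this rational in ℤ_11: compute digits iteratively via d_i = x_i mod 11, x_{i+1} = (x_i − d_i)/11. The first 5 digits are (1, 6, 8, 3, 4).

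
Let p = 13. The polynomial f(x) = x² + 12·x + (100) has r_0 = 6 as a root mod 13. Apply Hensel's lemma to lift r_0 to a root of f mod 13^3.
r_2 = 279 (mod 2197)

Hensel: r_{i+1} = r_i − f(r_i)·(f′(r_i))^{-1} mod 13^{i+2}, f′(x) = 2x + 12. Iterate:
  r_0 = 6 (mod 13)
  r_1 = 110 (mod 169)
  r_2 = 279 (mod 2197)
Final: r = 279 satisfies f(r) ≡ 0 mod 13^3.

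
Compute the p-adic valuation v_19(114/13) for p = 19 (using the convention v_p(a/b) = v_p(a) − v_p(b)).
v_19(114/13) = 1

Factor powers of 19 from the numerator and denominator of the reduced fraction: 114 = 19^1 · 6 and 13 = 19^0 · 13. Apply v_p(a/b) = v_p(a) − v_p(b): v_19(114/13) = 1 − 0 = 1.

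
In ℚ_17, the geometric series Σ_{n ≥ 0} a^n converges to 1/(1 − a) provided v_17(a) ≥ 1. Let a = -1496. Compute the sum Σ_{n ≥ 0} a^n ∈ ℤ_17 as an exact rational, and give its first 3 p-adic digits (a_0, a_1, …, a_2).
Σ a^n = 1/(1 − a) = 1/1497;  first 3 digits = (1, 14, 3)

v_17(a) = 1 ≥ 1, so the series converges in ℤ_17 to 1/(1 − a) = 1/(1 − (-1496)) = 1/1497. Expand this rational in ℤ_17: compute digits iteratively via d_i = x_i mod 17, x_{i+1} = (x_i − d_i)/17. The first 3 digits are (1, 14, 3).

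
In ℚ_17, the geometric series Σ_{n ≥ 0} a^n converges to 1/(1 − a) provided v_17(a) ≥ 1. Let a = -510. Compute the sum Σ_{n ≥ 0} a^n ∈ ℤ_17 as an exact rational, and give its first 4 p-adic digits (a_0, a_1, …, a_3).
Σ a^n = 1/(1 − a) = 1/511;  first 4 digits = (1, 4, 14, 14)

v_17(a) = 1 ≥ 1, so the series converges in ℤ_17 to 1/(1 − a) = 1/(1 − (-510)) = 1/511. Expand this rational in ℤ_17: compute digits iteratively via d_i = x_i mod 17, x_{i+1} = (x_i − d_i)/17. The first 4 digits are (1, 4, 14, 14).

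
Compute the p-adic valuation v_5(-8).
v_5(-8) = 0

v_5(n) is the largest exponent k such that 5^k divides n. Factor out: -8 = -5^0 · 8. (Sign doesn't affect v_p.) So v_5(-8) = 0.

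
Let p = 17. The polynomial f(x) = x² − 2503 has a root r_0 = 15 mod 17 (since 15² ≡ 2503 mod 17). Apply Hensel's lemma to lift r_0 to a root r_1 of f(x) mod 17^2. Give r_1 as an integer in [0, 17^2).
r_1 = 168 (mod 289)

Hensel's recurrence: r_{i+1} = r_i − f(r_i)·(f′(r_i))^{-1} mod 17^{i+2}, with f′(x) = 2x. Iterate:
  r_0 = 15 (mod 17)
  r_1 = 168 (mod 289)
Final: r_1 = 168, and one checks f(r_1) ≡ 0 mod 17^2.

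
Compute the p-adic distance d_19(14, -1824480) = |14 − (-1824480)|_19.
d_19(14, -1824480) = 1/130321

Step 1 — x − y = 14 − (-1824480) = 1824494. Step 2 — v_19(1824494) = 4 (factor: 1824494 = (19^4 · 14); the sign does not affect v_p). Step 3 — |x − y|_19 = 19^{-4} = 1/130321.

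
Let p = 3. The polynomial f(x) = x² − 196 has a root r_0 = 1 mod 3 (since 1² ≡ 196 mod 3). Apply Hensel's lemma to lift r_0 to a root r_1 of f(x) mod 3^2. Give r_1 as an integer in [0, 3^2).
r_1 = 4 (mod 9)

Hensel's recurrence: r_{i+1} = r_i − f(r_i)·(f′(r_i))^{-1} mod 3^{i+2}, with f′(x) = 2x. Iterate:
  r_0 = 1 (mod 3)
  r_1 = 4 (mod 9)
Final: r_1 = 4, and one checks f(r_1) ≡ 0 mod 3^2.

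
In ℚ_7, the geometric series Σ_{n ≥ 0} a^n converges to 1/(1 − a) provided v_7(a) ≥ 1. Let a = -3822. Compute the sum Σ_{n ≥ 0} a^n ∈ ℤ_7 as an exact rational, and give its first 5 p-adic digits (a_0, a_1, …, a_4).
Σ a^n = 1/(1 − a) = 1/3823;  first 5 digits = (1, 0, 6, 2, 6)

v_7(a) = 2 ≥ 1, so the series converges in ℤ_7 to 1/(1 − a) = 1/(1 − (-3822)) = 1/3823. Expand this rational in ℤ_7: compute digits iteratively via d_i = x_i mod 7, x_{i+1} = (x_i − d_i)/7. The first 5 digits are (1, 0, 6, 2, 6).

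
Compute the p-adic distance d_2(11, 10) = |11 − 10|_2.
d_2(11, 10) = 1

Step 1 — x − y = 11 − 10 = 1. Step 2 — v_2(1) = 0 (factor: 1 = (2^0 · 1); the sign does not affect v_p). Step 3 — |x − y|_2 = 2^{0} = 1.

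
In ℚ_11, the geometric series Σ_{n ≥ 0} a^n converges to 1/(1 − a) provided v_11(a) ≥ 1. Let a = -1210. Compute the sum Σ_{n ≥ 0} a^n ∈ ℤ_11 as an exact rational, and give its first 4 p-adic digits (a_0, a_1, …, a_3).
Σ a^n = 1/(1 − a) = 1/1211;  first 4 digits = (1, 0, 1, 10)

v_11(a) = 2 ≥ 1, so the series converges in ℤ_11 to 1/(1 − a) = 1/(1 − (-1210)) = 1/1211. Expand this rational in ℤ_11: compute digits iteratively via d_i = x_i mod 11, x_{i+1} = (x_i − d_i)/11. The first 4 digits are (1, 0, 1, 10).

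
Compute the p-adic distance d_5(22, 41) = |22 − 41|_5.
d_5(22, 41) = 1

Step 1 — x − y = 22 − 41 = -19. Step 2 — v_5(-19) = 0 (factor: -19 = −(5^0 · 19); the sign does not affect v_p). Step 3 — |x − y|_5 = 5^{0} = 1.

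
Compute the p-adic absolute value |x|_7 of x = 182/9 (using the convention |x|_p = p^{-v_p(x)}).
|182/9|_7 = 1/7

Step 1 — compute v_7(x) by factoring powers of 7 out of the numerator and denominator: v_7(182/9) = 1. Step 2 — apply |x|_p = p^{-v_p(x)} = 7^{-1} = 1/7.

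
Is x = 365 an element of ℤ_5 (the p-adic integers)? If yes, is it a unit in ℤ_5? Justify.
x ∈ ℤ_5 but not a unit; v_5(x) = 1 > 0

ℤ_5 = {x ∈ ℚ_5 : v_5(x) ≥ 0} and ℤ_5^× = {x ∈ ℤ_5 : v_5(x) = 0}. Here v_5(365) = v_5(num) − v_5(den) = 1; compare against these criteria.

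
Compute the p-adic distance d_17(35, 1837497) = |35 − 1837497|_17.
d_17(35, 1837497) = 1/83521

Step 1 — x − y = 35 − 1837497 = -1837462. Step 2 — v_17(-1837462) = 4 (factor: -1837462 = −(17^4 · 22); the sign does not affect v_p). Step 3 — |x − y|_17 = 17^{-4} = 1/83521.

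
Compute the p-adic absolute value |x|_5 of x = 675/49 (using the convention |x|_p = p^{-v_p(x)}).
|675/49|_5 = 1/25

Step 1 — compute v_5(x) by factoring powers of 5 out of the numerator and denominator: v_5(675/49) = 2. Step 2 — apply |x|_p = p^{-v_p(x)} = 5^{-2} = 1/25.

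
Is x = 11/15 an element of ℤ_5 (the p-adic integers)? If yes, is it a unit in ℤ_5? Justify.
x ∉ ℤ_5 (v_5(x) = -1 < 0)

ℤ_5 = {x ∈ ℚ_5 : v_5(x) ≥ 0} and ℤ_5^× = {x ∈ ℤ_5 : v_5(x) = 0}. Here v_5(11/15) = v_5(num) − v_5(den) = -1; compare against these criteria.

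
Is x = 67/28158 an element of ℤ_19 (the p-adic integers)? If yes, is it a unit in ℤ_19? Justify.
x ∉ ℤ_19 (v_19(x) = -2 < 0)

ℤ_19 = {x ∈ ℚ_19 : v_19(x) ≥ 0} and ℤ_19^× = {x ∈ ℤ_19 : v_19(x) = 0}. Here v_19(67/28158) = v_19(num) − v_19(den) = -2; compare against these criteria.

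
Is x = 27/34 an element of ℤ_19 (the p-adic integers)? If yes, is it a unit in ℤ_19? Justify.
x ∈ ℤ_19^× (unit); v_19(x) = 0

ℤ_19 = {x ∈ ℚ_19 : v_19(x) ≥ 0} and ℤ_19^× = {x ∈ ℤ_19 : v_19(x) = 0}. Here v_19(27/34) = v_19(num) − v_19(den) = 0; compare against these criteria.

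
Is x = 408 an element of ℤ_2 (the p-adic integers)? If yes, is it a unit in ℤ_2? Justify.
x ∈ ℤ_2 but not a unit; v_2(x) = 3 > 0

ℤ_2 = {x ∈ ℚ_2 : v_2(x) ≥ 0} and ℤ_2^× = {x ∈ ℤ_2 : v_2(x) = 0}. Here v_2(408) = v_2(num) − v_2(den) = 3; compare against these criteria.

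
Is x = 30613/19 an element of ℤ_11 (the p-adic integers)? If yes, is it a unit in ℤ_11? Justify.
x ∈ ℤ_11 but not a unit; v_11(x) = 3 > 0

ℤ_11 = {x ∈ ℚ_11 : v_11(x) ≥ 0} and ℤ_11^× = {x ∈ ℤ_11 : v_11(x) = 0}. Here v_11(30613/19) = v_11(num) − v_11(den) = 3; compare against these criteria.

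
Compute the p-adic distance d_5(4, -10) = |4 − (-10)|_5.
d_5(4, -10) = 1

Step 1 — x − y = 4 − (-10) = 14. Step 2 — v_5(14) = 0 (factor: 14 = (5^0 · 14); the sign does not affect v_p). Step 3 — |x − y|_5 = 5^{0} = 1.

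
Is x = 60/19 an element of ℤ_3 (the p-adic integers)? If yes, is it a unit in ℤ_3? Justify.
x ∈ ℤ_3 but not a unit; v_3(x) = 1 > 0

ℤ_3 = {x ∈ ℚ_3 : v_3(x) ≥ 0} and ℤ_3^× = {x ∈ ℤ_3 : v_3(x) = 0}. Here v_3(60/19) = v_3(num) − v_3(den) = 1; compare against these criteria.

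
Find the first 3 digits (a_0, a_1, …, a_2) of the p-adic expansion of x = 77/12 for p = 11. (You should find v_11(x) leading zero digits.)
(a_0, …, a_2) = (0, 7, 4)

v_11(77/12) = 1, so a_0 = ... = a_0 = 0. Factor out: x = 11^1 · u with u = 7/12 a unit in ℤ_11. Expand u iteratively via a_{v+i} = u_i mod 11, u_{i+1} = (u_i − a_{v+i})/11:
  u_0 = 7/12;  a_1 = 7;  u_1 = (u_0 − 7)/11 = -7/12
  u_1 = -7/12;  a_2 = 4;  u_2 = (u_1 − 4)/11 = -5/12
Digits: (0, 7, 4).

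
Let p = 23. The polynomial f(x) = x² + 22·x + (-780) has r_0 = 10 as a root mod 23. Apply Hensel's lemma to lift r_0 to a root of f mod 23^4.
r_3 = 120507 (mod 279841)

Hensel: r_{i+1} = r_i − f(r_i)·(f′(r_i))^{-1} mod 23^{i+2}, f′(x) = 2x + 22. Iterate:
  r_0 = 10 (mod 23)
  r_1 = 424 (mod 529)
  r_2 = 11004 (mod 12167)
  r_3 = 120507 (mod 279841)
Final: r = 120507 satisfies f(r) ≡ 0 mod 23^4.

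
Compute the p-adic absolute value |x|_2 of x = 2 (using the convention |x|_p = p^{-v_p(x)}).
|2|_2 = 1/2

Step 1 — compute v_2(x) by factoring powers of 2 out of the numerator and denominator: v_2(2) = 1. Step 2 — apply |x|_p = p^{-v_p(x)} = 2^{-1} = 1/2.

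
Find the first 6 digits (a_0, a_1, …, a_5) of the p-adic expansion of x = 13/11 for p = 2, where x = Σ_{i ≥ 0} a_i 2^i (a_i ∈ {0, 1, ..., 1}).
(a_0, …, a_5) = (1, 1, 1, 0, 0, 0)

v_2(13/11) = 0 (numerator and denominator both coprime to 2), so x ∈ ℤ_2^×. Compute digits iteratively via a_i = x_i mod 2, x_{i+1} = (x_i − a_i)/2, with x_0 = x:
  x_0 = 13/11;  a_0 = 1;  x_1 = (x_0 − 1)/2 = 1/11
  x_1 = 1/11;  a_1 = 1;  x_2 = (x_1 − 1)/2 = -5/11
  x_2 = -5/11;  a_2 = 1;  x_3 = (x_2 − 1)/2 = -8/11
  x_3 = -8/11;  a_3 = 0;  x_4 = (x_3 − 0)/2 = -4/11
  x_4 = -4/11;  a_4 = 0;  x_5 = (x_4 − 0)/2 = -2/11
  x_5 = -2/11;  a_5 = 0;  x_6 = (x_5 − 0)/2 = -1/11
Digits: (1, 1, 1, 0, 0, 0).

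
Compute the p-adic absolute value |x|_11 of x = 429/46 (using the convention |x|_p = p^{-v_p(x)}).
|429/46|_11 = 1/11

Step 1 — compute v_11(x) by factoring powers of 11 out of the numerator and denominator: v_11(429/46) = 1. Step 2 — apply |x|_p = p^{-v_p(x)} = 11^{-1} = 1/11.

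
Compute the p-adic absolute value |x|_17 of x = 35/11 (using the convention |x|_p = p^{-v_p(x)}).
|35/11|_17 = 1

Step 1 — compute v_17(x) by factoring powers of 17 out of the numerator and denominator: v_17(35/11) = 0. Step 2 — apply |x|_p = p^{-v_p(x)} = 17^{0} = 1.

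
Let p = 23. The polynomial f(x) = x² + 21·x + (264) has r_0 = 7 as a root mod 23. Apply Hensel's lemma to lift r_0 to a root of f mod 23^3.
r_2 = 145 (mod 12167)

Hensel: r_{i+1} = r_i − f(r_i)·(f′(r_i))^{-1} mod 23^{i+2}, f′(x) = 2x + 21. Iterate:
  r_0 = 7 (mod 23)
  r_1 = 145 (mod 529)
  r_2 = 145 (mod 12167)
Final: r = 145 satisfies f(r) ≡ 0 mod 23^3.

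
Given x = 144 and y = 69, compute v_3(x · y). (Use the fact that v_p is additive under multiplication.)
v_3(9936) = 3

v_p(x) = 2 (factor: 144 = 3^2 · 16); v_p(y) = 1 (factor: 69 = 3^1 · 23). Additivity: v_p(xy) = v_p(x) + v_p(y) = 2 + 1 = 3. (Direct check: xy = 9936 = 3^3 · (368).)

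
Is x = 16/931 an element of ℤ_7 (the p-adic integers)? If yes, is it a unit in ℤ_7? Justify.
x ∉ ℤ_7 (v_7(x) = -2 < 0)

ℤ_7 = {x ∈ ℚ_7 : v_7(x) ≥ 0} and ℤ_7^× = {x ∈ ℤ_7 : v_7(x) = 0}. Here v_7(16/931) = v_7(num) − v_7(den) = -2; compare against these criteria.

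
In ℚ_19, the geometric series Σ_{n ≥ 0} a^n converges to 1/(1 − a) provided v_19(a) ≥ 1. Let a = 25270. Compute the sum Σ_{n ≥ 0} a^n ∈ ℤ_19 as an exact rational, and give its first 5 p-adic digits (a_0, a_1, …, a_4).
Σ a^n = 1/(1 − a) = -1/25269;  first 5 digits = (1, 0, 13, 3, 17)

v_19(a) = 2 ≥ 1, so the series converges in ℤ_19 to 1/(1 − a) = 1/(1 − 25270) = -1/25269. Expand this rational in ℤ_19: compute digits iteratively via d_i = x_i mod 19, x_{i+1} = (x_i − d_i)/19. The first 5 digits are (1, 0, 13, 3, 17).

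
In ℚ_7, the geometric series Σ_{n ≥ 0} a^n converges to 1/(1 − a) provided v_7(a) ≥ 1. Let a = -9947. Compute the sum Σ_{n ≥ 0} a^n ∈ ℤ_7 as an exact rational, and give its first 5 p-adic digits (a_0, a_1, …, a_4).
Σ a^n = 1/(1 − a) = 1/9948;  first 5 digits = (1, 0, 0, 6, 2)

v_7(a) = 3 ≥ 1, so the series converges in ℤ_7 to 1/(1 − a) = 1/(1 − (-9947)) = 1/9948. Expand this rational in ℤ_7: compute digits iteratively via d_i = x_i mod 7, x_{i+1} = (x_i − d_i)/7. The first 5 digits are (1, 0, 0, 6, 2).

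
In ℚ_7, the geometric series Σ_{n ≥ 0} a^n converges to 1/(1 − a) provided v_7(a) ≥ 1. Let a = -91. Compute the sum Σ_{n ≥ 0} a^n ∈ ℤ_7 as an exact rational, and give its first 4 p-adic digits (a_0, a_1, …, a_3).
Σ a^n = 1/(1 − a) = 1/92;  first 4 digits = (1, 1, 6, 3)

v_7(a) = 1 ≥ 1, so the series converges in ℤ_7 to 1/(1 − a) = 1/(1 − (-91)) = 1/92. Expand this rational in ℤ_7: compute digits iteratively via d_i = x_i mod 7, x_{i+1} = (x_i − d_i)/7. The first 4 digits are (1, 1, 6, 3).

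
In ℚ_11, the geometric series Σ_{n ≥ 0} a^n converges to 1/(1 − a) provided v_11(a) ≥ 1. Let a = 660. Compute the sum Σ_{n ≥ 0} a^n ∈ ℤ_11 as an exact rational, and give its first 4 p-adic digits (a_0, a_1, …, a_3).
Σ a^n = 1/(1 − a) = -1/659;  first 4 digits = (1, 5, 8, 1)

v_11(a) = 1 ≥ 1, so the series converges in ℤ_11 to 1/(1 − a) = 1/(1 − 660) = -1/659. Expand this rational in ℤ_11: compute digits iteratively via d_i = x_i mod 11, x_{i+1} = (x_i − d_i)/11. The first 4 digits are (1, 5, 8, 1).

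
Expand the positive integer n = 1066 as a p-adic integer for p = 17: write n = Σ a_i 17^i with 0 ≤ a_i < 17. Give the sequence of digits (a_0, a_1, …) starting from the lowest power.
(a_0, a_1, …) = (12, 11, 3)

Repeated division by 17 gives the digits low-to-high: 1066 = 12 + 11·17^1 + 3·17^2. Digit sequence: (12, 11, 3).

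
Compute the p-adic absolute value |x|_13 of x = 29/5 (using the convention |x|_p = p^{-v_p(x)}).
|29/5|_13 = 1

Step 1 — compute v_13(x) by factoring powers of 13 out of the numerator and denominator: v_13(29/5) = 0. Step 2 — apply |x|_p = p^{-v_p(x)} = 13^{0} = 1.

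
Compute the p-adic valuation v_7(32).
v_7(32) = 0

v_7(n) is the largest exponent k such that 7^k divides n. Factor out: 32 = 7^0 · 32. (Sign doesn't affect v_p.) So v_7(32) = 0.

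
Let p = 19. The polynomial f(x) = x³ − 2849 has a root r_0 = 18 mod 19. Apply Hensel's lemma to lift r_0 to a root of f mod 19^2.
r_1 = 227 (mod 361)

Hensel: r_{i+1} = r_i − f(r_i)/f′(r_i) mod 19^{i+2}, where f′(x) = 3x². Iterate:
  r_0 = 18 (mod 19)
  r_1 = 227 (mod 361)
Final: r = 227 with f(r) ≡ 0 mod 19^2.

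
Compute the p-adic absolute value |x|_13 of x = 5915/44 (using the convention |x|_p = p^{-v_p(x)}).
|5915/44|_13 = 1/169

Step 1 — compute v_13(x) by factoring powers of 13 out of the numerator and denominator: v_13(5915/44) = 2. Step 2 — apply |x|_p = p^{-v_p(x)} = 13^{-2} = 1/169.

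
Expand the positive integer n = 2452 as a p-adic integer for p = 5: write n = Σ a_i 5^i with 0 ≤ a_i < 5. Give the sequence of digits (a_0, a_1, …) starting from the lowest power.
(a_0, a_1, …) = (2, 0, 3, 4, 3)

Repeated division by 5 gives the digits low-to-high: 2452 = 2 + 3·5^2 + 4·5^3 + 3·5^4. Digit sequence: (2, 0, 3, 4, 3).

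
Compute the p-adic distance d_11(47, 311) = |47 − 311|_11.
d_11(47, 311) = 1/11

Step 1 — x − y = 47 − 311 = -264. Step 2 — v_11(-264) = 1 (factor: -264 = −(11^1 · 24); the sign does not affect v_p). Step 3 — |x − y|_11 = 11^{-1} = 1/11.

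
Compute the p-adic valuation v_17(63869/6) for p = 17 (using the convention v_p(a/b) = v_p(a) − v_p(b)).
v_17(63869/6) = 3

Factor powers of 17 from the numerator and denominator of the reduced fraction: 63869 = 17^3 · 13 and 6 = 17^0 · 6. Apply v_p(a/b) = v_p(a) − v_p(b): v_17(63869/6) = 3 − 0 = 3.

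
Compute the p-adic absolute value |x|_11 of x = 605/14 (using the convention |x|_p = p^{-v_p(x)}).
|605/14|_11 = 1/121

Step 1 — compute v_11(x) by factoring powers of 11 out of the numerator and denominator: v_11(605/14) = 2. Step 2 — apply |x|_p = p^{-v_p(x)} = 11^{-2} = 1/121.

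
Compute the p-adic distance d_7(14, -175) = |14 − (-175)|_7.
d_7(14, -175) = 1/7

Step 1 — x − y = 14 − (-175) = 189. Step 2 — v_7(189) = 1 (factor: 189 = (7^1 · 27); the sign does not affect v_p). Step 3 — |x − y|_7 = 7^{-1} = 1/7.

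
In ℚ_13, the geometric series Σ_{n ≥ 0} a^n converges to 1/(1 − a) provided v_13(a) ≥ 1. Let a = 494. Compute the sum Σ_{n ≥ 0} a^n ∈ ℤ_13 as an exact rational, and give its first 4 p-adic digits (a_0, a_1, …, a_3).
Σ a^n = 1/(1 − a) = -1/493;  first 4 digits = (1, 12, 3, 6)

v_13(a) = 1 ≥ 1, so the series converges in ℤ_13 to 1/(1 − a) = 1/(1 − 494) = -1/493. Expand this rational in ℤ_13: compute digits iteratively via d_i = x_i mod 13, x_{i+1} = (x_i − d_i)/13. The first 4 digits are (1, 12, 3, 6).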